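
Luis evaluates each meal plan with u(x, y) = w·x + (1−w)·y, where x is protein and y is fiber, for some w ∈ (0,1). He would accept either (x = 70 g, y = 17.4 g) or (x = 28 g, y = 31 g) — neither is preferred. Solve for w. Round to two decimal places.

w = 0.24

u(70,17.4) = u(28,31) means w·70 + (1−w)·17.4 = w·28 + (1−w)·31.
Collecting terms: w·42 = (1−w)·13.6.
Hence w = 13.6/(42+13.6) = 13.6/55.6 = 0.24.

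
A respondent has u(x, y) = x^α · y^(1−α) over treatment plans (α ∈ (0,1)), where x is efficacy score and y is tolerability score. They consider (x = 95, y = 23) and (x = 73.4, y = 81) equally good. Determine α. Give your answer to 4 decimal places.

Set the two utilities equal: 95^α·23^(1−α) = 73.4^α·81^(1−α).
(95/73.4)^α = (81/23)^(1−α); take logs: α·ln(95/73.4) = (1−α)·ln(81/23), i.e. α·0.2579530 = (1−α)·1.2589549.
Thus α·(1.5169079) = 1.2589549, so α = 1.2589549/1.5169079 ≈ 0.8299.

α ≈ 0.8299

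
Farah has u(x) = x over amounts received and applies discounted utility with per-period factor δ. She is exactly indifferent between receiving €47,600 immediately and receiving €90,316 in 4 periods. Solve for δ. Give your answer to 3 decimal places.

δ ≈ 0.852

Equating discounted utilities: u(47600) = δ^4·u(90316) ⇒ δ^4 = u(47600)/u(90316).
With u(x) = x: δ^4 = 47600/90316 = 0.52704.
So δ = 0.52704^(1/4) ≈ 0.852.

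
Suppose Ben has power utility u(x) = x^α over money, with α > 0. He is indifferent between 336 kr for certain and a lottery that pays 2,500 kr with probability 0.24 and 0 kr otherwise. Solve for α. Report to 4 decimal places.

α ≈ 0.7111

Since u(0) = 0, the lottery's EU is 0.24·2500^α.
Equating: 336^α = 0.24·2500^α, i.e. 0.1344^α = 0.24.
α = ln(0.24) / ln(336/2500) = -1.4271164/-2.0069349 ≈ 0.7111.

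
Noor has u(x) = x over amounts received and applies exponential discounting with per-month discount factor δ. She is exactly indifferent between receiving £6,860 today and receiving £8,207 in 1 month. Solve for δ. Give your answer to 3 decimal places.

Equating discounted utilities: u(6860) = δ·u(8207) ⇒ δ = u(6860)/u(8207).
With u(x) = x: δ = 6860/8207 = 0.83587.

δ ≈ 0.836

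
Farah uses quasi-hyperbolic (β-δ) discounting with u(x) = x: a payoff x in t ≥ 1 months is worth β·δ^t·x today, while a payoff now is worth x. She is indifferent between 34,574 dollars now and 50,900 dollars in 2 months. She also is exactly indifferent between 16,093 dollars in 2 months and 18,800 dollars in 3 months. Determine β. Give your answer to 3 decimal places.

β ≈ 0.927

From the later pair, β·δ^2·16093 = β·δ^3·18800; dividing through, δ = 16093/18800 = 0.85601.
Substituting δ into 34574 = β·δ^2·50900: β = 34574/(37297.189) ≈ 0.927.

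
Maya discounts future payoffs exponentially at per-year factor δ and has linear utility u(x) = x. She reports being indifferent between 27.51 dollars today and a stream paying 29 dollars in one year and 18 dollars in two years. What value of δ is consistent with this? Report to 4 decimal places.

δ ≈ 0.6700

The stream is worth 29δ + 18δ² today, so 29δ + 18δ² = 27.51.
That is, 18δ² + 29δ − 27.51 = 0, a quadratic in δ.
δ = (−29 + √(29² + 4·18·27.51)) / (2·18) = (−29 + √2821.72) / 36 ≈ 0.6700.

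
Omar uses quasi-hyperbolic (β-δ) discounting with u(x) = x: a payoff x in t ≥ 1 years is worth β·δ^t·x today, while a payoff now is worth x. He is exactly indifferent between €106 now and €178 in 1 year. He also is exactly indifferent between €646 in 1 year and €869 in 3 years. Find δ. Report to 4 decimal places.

Both payoffs in the second observation are in the future, so β drops out: δ^1·646 = δ^3·869 ⇒ δ^2 = 646/869 = 0.74338, so δ = 0.86220.

δ ≈ 0.8622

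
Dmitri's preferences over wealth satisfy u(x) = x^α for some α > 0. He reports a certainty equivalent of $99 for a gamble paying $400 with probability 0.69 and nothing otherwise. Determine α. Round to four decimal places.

Since u(0) = 0, the lottery's EU is 0.69·400^α.
Equating: 99^α = 0.69·400^α, i.e. 0.2475^α = 0.69.
Taking logs: α·ln(99/400) = ln(0.69), so α = -0.3710637 / -1.3963447 ≈ 0.2657.

α ≈ 0.2657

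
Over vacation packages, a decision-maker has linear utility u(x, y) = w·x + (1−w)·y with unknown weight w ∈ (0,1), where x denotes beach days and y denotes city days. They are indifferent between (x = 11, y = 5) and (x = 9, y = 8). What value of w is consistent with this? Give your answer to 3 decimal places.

w = 0.600

Equating utilities: w·11 + (1−w)·5 = w·9 + (1−w)·8.
Rearranging, 2·w − 3·(1−w) = 0.
The marginal rate of substitution is 3/2, so w = 3/(2+3) = 0.600.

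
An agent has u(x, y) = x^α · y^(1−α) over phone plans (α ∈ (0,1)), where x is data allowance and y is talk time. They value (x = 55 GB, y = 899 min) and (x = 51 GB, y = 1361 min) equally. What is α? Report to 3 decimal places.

Set the two utilities equal: 55^α·899^(1−α) = 51^α·1361^(1−α).
(55/51)^α = (1361/899)^(1−α); take logs: α·ln(55/51) = (1−α)·ln(1361/899), i.e. α·0.075508 = (1−α)·0.414692.
Thus α·(0.490200) = 0.414692, so α = 0.414692/0.490200 ≈ 0.846.

α ≈ 0.846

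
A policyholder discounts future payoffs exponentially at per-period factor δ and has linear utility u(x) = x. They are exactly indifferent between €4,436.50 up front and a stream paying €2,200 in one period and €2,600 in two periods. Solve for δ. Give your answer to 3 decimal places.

δ ≈ 0.950

Equating present values: 4436.50 = 2200δ + 2600δ².
So 2600δ² + 2200δ − 4436.50 = 0.
δ = (−2200 + √(2200² + 4·2600·4436.50)) / (2·2600) = (−2200 + √50979600.00) / 5200 ≈ 0.950.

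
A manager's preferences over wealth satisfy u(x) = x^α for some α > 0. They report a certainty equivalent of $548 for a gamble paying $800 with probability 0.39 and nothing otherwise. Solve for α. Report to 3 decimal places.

EU(lottery) = 0.39·800^α + 0.61·0 = 0.39·800^α.
Setting u(548) equal to that: 548^α = 0.39·800^α ⇒ (548/800)^α = 0.39.
Taking logs: α·ln(548/800) = ln(0.39), so α = -0.941609 / -0.378336 ≈ 2.489.

α ≈ 2.489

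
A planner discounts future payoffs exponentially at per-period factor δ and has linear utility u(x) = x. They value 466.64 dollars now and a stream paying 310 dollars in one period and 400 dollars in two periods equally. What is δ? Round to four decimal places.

Equating present values: 466.64 = 310δ + 400δ².
So 400δ² + 310δ − 466.64 = 0.
The positive root is δ = [−310 + √(310² + 4·400·466.64)] / (2·400) = (−310 + 918.000)/800 ≈ 0.7600.

δ ≈ 0.7600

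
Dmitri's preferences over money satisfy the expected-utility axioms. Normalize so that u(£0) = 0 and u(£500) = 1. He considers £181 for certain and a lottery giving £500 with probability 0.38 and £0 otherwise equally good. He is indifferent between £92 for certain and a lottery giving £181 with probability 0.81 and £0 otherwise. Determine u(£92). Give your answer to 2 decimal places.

The first gamble pins u(£181): it must equal 0.38·1 + 0.62·0 = 0.38.
Chaining: u(£92) = 0.81·0.38 + 0.19·0.00 = 0.3078.

0.31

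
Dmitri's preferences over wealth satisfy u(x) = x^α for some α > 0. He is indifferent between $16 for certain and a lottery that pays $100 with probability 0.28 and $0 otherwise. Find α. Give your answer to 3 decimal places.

α ≈ 0.695

EU(lottery) = 0.28·100^α + 0.72·0 = 0.28·100^α.
Equating: 16^α = 0.28·100^α, i.e. 0.1600^α = 0.28.
Taking logs: α·ln(16/100) = ln(0.28), so α = -1.272966 / -1.832581 ≈ 0.695.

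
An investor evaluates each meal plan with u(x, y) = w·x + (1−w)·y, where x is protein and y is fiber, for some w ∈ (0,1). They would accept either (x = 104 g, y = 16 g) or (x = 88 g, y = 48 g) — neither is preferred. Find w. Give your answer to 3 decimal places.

w = 0.667

Indifference: w·104 + (1−w)·16 = w·88 + (1−w)·48.
w·(104−88) = (1−w)·(48−16), i.e. w·16 = (1−w)·32.
The marginal rate of substitution is 32/16, so w = 32/(16+32) = 0.667.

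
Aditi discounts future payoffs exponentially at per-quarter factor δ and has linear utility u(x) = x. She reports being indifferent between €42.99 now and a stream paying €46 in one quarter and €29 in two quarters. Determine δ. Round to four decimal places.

Present value of the stream is 46·δ + 29·δ². Indifference gives 46δ + 29δ² = 42.99.
Rearranged: 29δ² + 46δ − 42.99 = 0.
By the quadratic formula (taking the positive root), δ = (−46 + √7102.84) / 58 ≈ 0.6600.

δ ≈ 0.6600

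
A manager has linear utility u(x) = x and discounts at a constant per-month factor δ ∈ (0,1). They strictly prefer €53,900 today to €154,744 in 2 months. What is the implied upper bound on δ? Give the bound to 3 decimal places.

δ < 0.590

The preference means 53900 > δ^2·154744.
Hence δ^2 < 53900/154744 = 0.34832, and x ↦ x^(1/2) is increasing on (0,∞).
δ < 0.34832^(1/2) = 0.590.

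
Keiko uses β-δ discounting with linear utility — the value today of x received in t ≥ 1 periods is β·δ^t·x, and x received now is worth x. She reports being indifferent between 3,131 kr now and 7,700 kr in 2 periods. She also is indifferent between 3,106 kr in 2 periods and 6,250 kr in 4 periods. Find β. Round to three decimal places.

From the later pair, β·δ^2·3106 = β·δ^4·6250; dividing through, δ^2 = 3106/6250 = 0.49696, so δ = 0.70495.
Substituting δ into 3131 = β·δ^2·7700: β = 3131/(3826.592) ≈ 0.818.

β ≈ 0.818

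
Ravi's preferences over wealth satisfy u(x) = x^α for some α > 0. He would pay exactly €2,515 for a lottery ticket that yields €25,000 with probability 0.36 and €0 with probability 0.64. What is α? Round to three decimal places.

EU(lottery) = 0.36·25000^α + 0.64·0 = 0.36·25000^α.
Setting u(2515) equal to that: 2515^α = 0.36·25000^α ⇒ (2515/25000)^α = 0.36.
α = ln(0.36) / ln(2515/25000) = -1.021651/-2.296603 ≈ 0.445.

α ≈ 0.445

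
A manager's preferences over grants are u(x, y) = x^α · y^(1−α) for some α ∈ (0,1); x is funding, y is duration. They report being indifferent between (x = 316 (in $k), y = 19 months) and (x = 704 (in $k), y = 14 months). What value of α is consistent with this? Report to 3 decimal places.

α ≈ 0.276

Set the two utilities equal: 316^α·19^(1−α) = 704^α·14^(1−α).
Rearrange to (316/704)^α = (14/19)^(1−α) and take logs: α·-0.801036 = (1−α)·-0.305382.
So α/(1−α) = (-0.305382)/(-0.801036) = 0.381234, and α = 0.381234/1.381234 ≈ 0.276.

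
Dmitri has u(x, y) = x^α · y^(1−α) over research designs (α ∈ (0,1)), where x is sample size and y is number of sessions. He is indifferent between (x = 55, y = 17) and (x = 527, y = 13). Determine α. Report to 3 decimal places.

α ≈ 0.106

The Cobb–Douglas utilities coincide, so 55^α·17^(1−α) = 527^α·13^(1−α).
(55/527)^α = (13/17)^(1−α); take logs: α·ln(55/527) = (1−α)·ln(13/17), i.e. α·-2.259867 = (1−α)·-0.268264.
So α/(1−α) = (-0.268264)/(-2.259867) = 0.118708, and α = 0.118708/1.118708 ≈ 0.106.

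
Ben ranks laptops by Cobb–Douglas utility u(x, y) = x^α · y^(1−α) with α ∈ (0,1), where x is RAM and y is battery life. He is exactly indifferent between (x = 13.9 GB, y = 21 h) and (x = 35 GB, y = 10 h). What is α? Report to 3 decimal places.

The Cobb–Douglas utilities coincide, so 13.9^α·21^(1−α) = 35^α·10^(1−α).
Taking logs: α·ln 13.9 + (1−α)·ln 21 = α·ln 35 + (1−α)·ln 10, i.e. α·-0.923459 = (1−α)·-0.741937.
With A = -0.923459 and B = -0.741937: α·A = (1−α)·B, so α = B/(A+B) = -0.741937/-1.665396 ≈ 0.446.

α ≈ 0.446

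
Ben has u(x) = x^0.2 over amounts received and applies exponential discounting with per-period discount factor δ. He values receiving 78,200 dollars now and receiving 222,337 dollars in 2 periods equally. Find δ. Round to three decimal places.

Indifference means u(78200) = δ^2 · u(222337), so δ^2 = u(78200)/u(222337).
With u(x) = x^0.2: δ^2 = 78200^0.2/222337^0.2 = (78200/222337)^0.2 = 0.81141.
Taking the square root: δ = 0.81141^(1/2) ≈ 0.901.

δ ≈ 0.901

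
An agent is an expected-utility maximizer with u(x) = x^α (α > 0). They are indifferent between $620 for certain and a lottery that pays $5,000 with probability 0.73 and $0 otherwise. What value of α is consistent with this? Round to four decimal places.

EU(lottery) = 0.73·5000^α + 0.27·0 = 0.73·5000^α.
Setting u(620) equal to that: 620^α = 0.73·5000^α ⇒ (620/5000)^α = 0.73.
Taking logs: α·ln(620/5000) = ln(0.73), so α = -0.3147107 / -2.0874737 ≈ 0.1508.

α ≈ 0.1508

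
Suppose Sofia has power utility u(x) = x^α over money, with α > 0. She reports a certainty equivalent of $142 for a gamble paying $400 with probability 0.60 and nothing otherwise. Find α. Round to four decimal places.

α ≈ 0.4932

EU(lottery) = 0.60·400^α + 0.40·0 = 0.60·400^α.
Equating: 142^α = 0.60·400^α, i.e. 0.3550^α = 0.60.
Taking logs: α·ln(142/400) = ln(0.60), so α = -0.5108256 / -1.0356375 ≈ 0.4932.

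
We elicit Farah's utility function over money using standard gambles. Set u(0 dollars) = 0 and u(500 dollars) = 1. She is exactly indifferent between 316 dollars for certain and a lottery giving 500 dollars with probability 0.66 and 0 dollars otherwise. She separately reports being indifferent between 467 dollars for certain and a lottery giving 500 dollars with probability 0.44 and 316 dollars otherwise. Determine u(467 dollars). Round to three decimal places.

From the first indifference, u(316 dollars) = 0.66·u(500 dollars) + 0.34·u(0 dollars) = 0.66·1 + 0.34·0 = 0.66.
Chaining: u(467 dollars) = 0.44·1.00 + 0.56·0.66 = 0.8096.

0.810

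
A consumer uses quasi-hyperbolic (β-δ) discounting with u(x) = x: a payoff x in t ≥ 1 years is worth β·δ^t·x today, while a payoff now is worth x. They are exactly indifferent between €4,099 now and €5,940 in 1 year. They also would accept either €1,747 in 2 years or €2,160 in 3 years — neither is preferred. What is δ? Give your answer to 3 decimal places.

The second indifference involves only future payoffs, so β cancels: β·δ^2·1747 = β·δ^3·2160, giving δ = 1747/2160 = 0.80880.

δ ≈ 0.809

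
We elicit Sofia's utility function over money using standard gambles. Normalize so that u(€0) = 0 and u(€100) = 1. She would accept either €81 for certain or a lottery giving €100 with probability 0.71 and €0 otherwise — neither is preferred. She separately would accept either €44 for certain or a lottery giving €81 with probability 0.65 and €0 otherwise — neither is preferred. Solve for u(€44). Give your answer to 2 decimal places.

The first gamble pins u(€81): it must equal 0.71·1 + 0.29·0 = 0.71.
Then u(€44) = 0.65·u(€81) + 0.35·u(€0) = 0.65·0.71 + 0.35·0.00 = 0.4615.

0.46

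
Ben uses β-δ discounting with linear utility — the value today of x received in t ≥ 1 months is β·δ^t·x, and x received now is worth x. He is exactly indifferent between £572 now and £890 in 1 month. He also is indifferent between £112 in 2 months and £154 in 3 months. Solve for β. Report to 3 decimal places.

β ≈ 0.884

From the later pair, β·δ^2·112 = β·δ^3·154; dividing through, δ = 112/154 = 0.72727.
The first indifference: 572 = β·δ·890, so β = 572/(δ·890) = 572/(0.72727·890) ≈ 0.884.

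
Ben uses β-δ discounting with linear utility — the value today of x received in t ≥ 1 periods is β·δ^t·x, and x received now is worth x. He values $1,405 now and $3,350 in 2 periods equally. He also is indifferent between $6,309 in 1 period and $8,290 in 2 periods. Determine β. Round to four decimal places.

From the later pair, β·δ^1·6309 = β·δ^2·8290; dividing through, δ = 6309/8290 = 0.76104.
Now use the now-vs-future pair: 1405 = β·δ^2·3350 gives β = 1405/(0.57918·3350) ≈ 0.7241.

β ≈ 0.7241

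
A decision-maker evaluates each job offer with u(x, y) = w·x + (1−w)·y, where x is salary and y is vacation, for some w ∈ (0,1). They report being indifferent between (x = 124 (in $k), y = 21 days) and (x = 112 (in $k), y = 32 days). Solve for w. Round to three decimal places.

w = 0.478

Indifference: w·124 + (1−w)·21 = w·112 + (1−w)·32.
Rearranging, 12·w − 11·(1−w) = 0.
So w/(1−w) = 11/12 = 0.9167, giving w = 11/(12+11) = 0.478.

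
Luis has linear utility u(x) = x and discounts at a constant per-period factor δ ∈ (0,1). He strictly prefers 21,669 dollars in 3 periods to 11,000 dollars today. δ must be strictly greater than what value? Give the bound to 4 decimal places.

Under u(x) = x this choice says 11000 < δ^3·21669.
Dividing by 21669: δ^3 > 0.50764. Both sides are positive, so the cube root keeps the direction.
δ > (11000/21669)^(1/3) ≈ 0.7977.

δ > 0.7977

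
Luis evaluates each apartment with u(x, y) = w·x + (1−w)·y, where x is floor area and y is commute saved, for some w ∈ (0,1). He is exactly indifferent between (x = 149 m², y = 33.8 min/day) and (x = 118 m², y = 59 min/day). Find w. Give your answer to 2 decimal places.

w = 0.45

Indifference: w·149 + (1−w)·33.8 = w·118 + (1−w)·59.
Collecting terms: w·31 = (1−w)·25.2.
So w/(1−w) = 25.2/31 = 0.8129, giving w = 25.2/(31+25.2) = 0.45.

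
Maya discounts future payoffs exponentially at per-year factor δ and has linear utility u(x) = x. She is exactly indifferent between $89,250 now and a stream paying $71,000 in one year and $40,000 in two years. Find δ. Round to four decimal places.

δ ≈ 0.8500

Equating present values: 89250 = 71000δ + 40000δ².
That is, 40000δ² + 71000δ − 89250 = 0, a quadratic in δ.
δ = (−71000 + √(71000² + 4·40000·89250)) / (2·40000) = (−71000 + √19321000000.00) / 80000 ≈ 0.8500.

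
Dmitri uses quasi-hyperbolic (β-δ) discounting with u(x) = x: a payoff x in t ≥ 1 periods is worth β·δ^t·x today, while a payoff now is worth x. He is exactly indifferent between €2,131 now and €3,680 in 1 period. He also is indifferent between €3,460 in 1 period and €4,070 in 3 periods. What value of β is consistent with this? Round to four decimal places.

β ≈ 0.6281

Both payoffs in the second observation are in the future, so β drops out: δ^1·3460 = δ^3·4070 ⇒ δ^2 = 3460/4070 = 0.85012, so δ = 0.92202.
The first indifference: 2131 = β·δ·3680, so β = 2131/(δ·3680) = 2131/(0.92202·3680) ≈ 0.6281.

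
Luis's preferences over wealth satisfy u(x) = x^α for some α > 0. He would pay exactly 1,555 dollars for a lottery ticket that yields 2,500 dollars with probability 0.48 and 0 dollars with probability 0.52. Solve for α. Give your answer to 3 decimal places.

α ≈ 1.546

EU(lottery) = 0.48·2500^α + 0.52·0 = 0.48·2500^α.
Equating: 1555^α = 0.48·2500^α, i.e. 0.6220^α = 0.48.
Take logs: α = ln 0.48 / ln(1555/2500) ≈ 1.54580.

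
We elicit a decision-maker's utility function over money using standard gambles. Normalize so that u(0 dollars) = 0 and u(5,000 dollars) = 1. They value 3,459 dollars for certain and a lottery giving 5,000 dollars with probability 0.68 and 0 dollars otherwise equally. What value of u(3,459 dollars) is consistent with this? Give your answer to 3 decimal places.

0.680

The indifference gives u(3,459 dollars) = 0.68·u(5,000 dollars) + 0.32·u(0 dollars) = 0.68·1 + 0.32·0 = 0.68.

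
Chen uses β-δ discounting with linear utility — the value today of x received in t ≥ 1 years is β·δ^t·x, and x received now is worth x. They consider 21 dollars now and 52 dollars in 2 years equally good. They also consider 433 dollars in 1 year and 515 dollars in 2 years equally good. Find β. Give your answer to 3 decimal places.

β ≈ 0.571

The second indifference involves only future payoffs, so β cancels: β·δ^1·433 = β·δ^2·515, giving δ = 433/515 = 0.84078.
The first indifference: 21 = β·δ^2·52, so β = 21/(δ^2·52) = 21/(0.70691·52) ≈ 0.571.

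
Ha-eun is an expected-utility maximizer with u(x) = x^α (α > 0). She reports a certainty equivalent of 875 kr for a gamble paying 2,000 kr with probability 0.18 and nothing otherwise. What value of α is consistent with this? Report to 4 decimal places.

α ≈ 2.0743

EU(lottery) = 0.18·2000^α + 0.82·0 = 0.18·2000^α.
Equating: 875^α = 0.18·2000^α, i.e. 0.4375^α = 0.18.
Take logs: α = ln 0.18 / ln(875/2000) ≈ 2.074323.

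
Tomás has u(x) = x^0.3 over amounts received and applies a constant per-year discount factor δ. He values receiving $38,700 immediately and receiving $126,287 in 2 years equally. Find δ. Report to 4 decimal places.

The payoff in 2 years is discounted by δ^2, so u(38700) = δ^2·u(126287) and δ^2 = u(38700)/u(126287).
Since u(x) = x^0.3, δ^2 = (38700/126287)^0.3 = 0.30644^0.3 = 0.70130.
Hence δ = (0.70130)^(1/2) = 0.837438.

δ ≈ 0.8374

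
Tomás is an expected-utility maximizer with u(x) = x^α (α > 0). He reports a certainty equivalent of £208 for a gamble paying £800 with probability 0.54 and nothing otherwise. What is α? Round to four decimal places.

EU(lottery) = 0.54·800^α + 0.46·0 = 0.54·800^α.
Equating: 208^α = 0.54·800^α, i.e. 0.2600^α = 0.54.
α = ln(0.54) / ln(208/800) = -0.6161861/-1.3470736 ≈ 0.4574.

α ≈ 0.4574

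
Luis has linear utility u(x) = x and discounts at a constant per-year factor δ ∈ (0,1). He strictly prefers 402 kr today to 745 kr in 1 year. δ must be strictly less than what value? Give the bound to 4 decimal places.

δ < 0.5396

Comparing present values: 402 > δ·745.
Dividing through by 745 gives δ < 0.53960.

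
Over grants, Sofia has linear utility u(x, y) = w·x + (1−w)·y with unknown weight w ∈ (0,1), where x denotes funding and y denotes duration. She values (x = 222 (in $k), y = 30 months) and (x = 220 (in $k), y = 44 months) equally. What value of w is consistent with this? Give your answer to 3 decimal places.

Indifference: w·222 + (1−w)·30 = w·220 + (1−w)·44.
Collecting terms: w·2 = (1−w)·14.
Hence w = 14/(2+14) = 14/16 = 0.875.

w = 0.875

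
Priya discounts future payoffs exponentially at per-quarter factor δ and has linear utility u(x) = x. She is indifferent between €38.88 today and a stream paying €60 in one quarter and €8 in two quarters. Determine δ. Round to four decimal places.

δ ≈ 0.6000

Present value of the stream is 60·δ + 8·δ². Indifference gives 60δ + 8δ² = 38.88.
Rearranged: 8δ² + 60δ − 38.88 = 0.
δ = (−60 + √(60² + 4·8·38.88)) / (2·8) = (−60 + √4844.16) / 16 ≈ 0.6000.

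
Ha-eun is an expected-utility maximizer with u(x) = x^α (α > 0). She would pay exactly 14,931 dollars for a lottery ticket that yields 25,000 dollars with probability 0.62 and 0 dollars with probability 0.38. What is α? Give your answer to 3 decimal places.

Since u(0) = 0, the lottery's EU is 0.62·25000^α.
Equating: 14931^α = 0.62·25000^α, i.e. 0.5972^α = 0.62.
Take logs: α = ln 0.62 / ln(14931/25000) ≈ 0.92744.

α ≈ 0.927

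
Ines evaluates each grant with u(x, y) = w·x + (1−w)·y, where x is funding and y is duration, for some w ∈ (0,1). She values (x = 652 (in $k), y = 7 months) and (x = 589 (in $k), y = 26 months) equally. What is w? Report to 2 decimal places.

Indifference: w·652 + (1−w)·7 = w·589 + (1−w)·26.
Rearranging, 63·w − 19·(1−w) = 0.
The marginal rate of substitution is 19/63, so w = 19/(63+19) = 0.23.

w = 0.23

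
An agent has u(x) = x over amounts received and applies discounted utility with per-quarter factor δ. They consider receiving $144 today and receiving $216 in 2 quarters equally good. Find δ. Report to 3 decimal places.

δ ≈ 0.816

The payoff in 2 quarters is discounted by δ^2, so u(144) = δ^2·u(216) and δ^2 = u(144)/u(216).
With u(x) = x: δ^2 = 144/216 = 0.66667.
Taking the square root: δ = 0.66667^(1/2) ≈ 0.816.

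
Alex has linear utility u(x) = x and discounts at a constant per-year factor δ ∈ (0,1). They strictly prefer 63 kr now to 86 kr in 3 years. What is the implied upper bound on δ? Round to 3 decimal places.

δ < 0.901

Comparing present values: 63 > δ^3·86.
Hence δ^3 < 63/86 = 0.73256, and x ↦ x^(1/3) is increasing on (0,∞).
δ < (63/86)^(1/3) ≈ 0.901.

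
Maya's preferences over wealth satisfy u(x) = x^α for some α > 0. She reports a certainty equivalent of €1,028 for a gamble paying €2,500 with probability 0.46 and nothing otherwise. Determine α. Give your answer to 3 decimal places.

α ≈ 0.874

Since u(0) = 0, the lottery's EU is 0.46·2500^α.
Indifference: 1028^α = 0.46·2500^α, so (1028/2500)^α = 0.46.
α = ln(0.46) / ln(1028/2500) = -0.776529/-0.888676 ≈ 0.874.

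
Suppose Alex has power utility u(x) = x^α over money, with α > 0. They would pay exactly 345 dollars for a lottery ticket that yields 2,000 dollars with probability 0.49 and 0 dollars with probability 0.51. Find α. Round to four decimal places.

α ≈ 0.4059

The lottery's expected utility is 0.49·u(2000) + 0.51·u(0) = 0.49·2000^α (since u(0) = 0 for α > 0).
Setting u(345) equal to that: 345^α = 0.49·2000^α ⇒ (345/2000)^α = 0.49.
Taking logs: α·ln(345/2000) = ln(0.49), so α = -0.7133499 / -1.7573580 ≈ 0.4059.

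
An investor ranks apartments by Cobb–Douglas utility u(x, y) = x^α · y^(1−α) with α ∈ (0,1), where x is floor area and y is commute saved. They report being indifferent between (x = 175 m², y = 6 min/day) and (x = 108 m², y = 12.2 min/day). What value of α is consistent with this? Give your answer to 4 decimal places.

The Cobb–Douglas utilities coincide, so 175^α·6^(1−α) = 108^α·12.2^(1−α).
Taking logs: α·ln 175 + (1−α)·ln 6 = α·ln 108 + (1−α)·ln 12.2, i.e. α·0.4826547 = (1−α)·0.7096765.
Thus α·(1.1923312) = 0.7096765, so α = 0.7096765/1.1923312 ≈ 0.5952.

α ≈ 0.5952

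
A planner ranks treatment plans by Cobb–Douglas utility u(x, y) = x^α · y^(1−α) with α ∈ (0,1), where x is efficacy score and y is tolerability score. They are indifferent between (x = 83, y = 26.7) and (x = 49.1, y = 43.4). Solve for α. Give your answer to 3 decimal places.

The Cobb–Douglas utilities coincide, so 83^α·26.7^(1−α) = 49.1^α·43.4^(1−α).
Rearrange to (83/49.1)^α = (43.4/26.7)^(1−α) and take logs: α·0.524982 = (1−α)·0.485796.
With A = 0.524982 and B = 0.485796: α·A = (1−α)·B, so α = B/(A+B) = 0.485796/1.010778 ≈ 0.481.

α ≈ 0.481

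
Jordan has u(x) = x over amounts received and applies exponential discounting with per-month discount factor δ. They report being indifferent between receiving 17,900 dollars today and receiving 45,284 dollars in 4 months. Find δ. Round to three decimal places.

δ ≈ 0.793

Indifference means u(17900) = δ^4 · u(45284), so δ^4 = u(17900)/u(45284).
With u(x) = x: δ^4 = 17900/45284 = 0.39528.
So δ = 0.39528^(1/4) ≈ 0.793.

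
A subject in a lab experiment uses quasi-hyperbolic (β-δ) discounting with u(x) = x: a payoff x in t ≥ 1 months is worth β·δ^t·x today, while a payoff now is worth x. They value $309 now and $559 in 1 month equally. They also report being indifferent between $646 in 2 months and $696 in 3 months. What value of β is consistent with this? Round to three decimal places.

β ≈ 0.596

From the later pair, β·δ^2·646 = β·δ^3·696; dividing through, δ = 646/696 = 0.92816.
Substituting δ into 309 = β·δ·559: β = 309/(518.842) ≈ 0.596.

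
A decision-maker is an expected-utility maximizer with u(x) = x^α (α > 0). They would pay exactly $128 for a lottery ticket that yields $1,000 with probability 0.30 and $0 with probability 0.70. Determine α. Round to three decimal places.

α ≈ 0.586

Since u(0) = 0, the lottery's EU is 0.30·1000^α.
Setting u(128) equal to that: 128^α = 0.30·1000^α ⇒ (128/1000)^α = 0.30.
Taking logs: α·ln(128/1000) = ln(0.30), so α = -1.203973 / -2.055725 ≈ 0.586.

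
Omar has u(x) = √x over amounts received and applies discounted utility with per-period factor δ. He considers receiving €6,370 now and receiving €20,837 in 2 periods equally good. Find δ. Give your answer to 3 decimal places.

The payoff in 2 periods is discounted by δ^2, so u(6370) = δ^2·u(20837) and δ^2 = u(6370)/u(20837).
Since u(x) = √x, δ^2 = √(6370/20837) = 0.55291.
So δ = 0.55291^(1/2) ≈ 0.744.

δ ≈ 0.744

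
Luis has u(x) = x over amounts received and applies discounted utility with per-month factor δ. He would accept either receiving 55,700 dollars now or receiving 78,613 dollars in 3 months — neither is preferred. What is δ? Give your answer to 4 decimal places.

Indifference means u(55700) = δ^3 · u(78613), so δ^3 = u(55700)/u(78613).
With u(x) = x: δ^3 = 55700/78613 = 0.70853.
Hence δ = (0.70853)^(1/3) = 0.891498.

δ ≈ 0.8915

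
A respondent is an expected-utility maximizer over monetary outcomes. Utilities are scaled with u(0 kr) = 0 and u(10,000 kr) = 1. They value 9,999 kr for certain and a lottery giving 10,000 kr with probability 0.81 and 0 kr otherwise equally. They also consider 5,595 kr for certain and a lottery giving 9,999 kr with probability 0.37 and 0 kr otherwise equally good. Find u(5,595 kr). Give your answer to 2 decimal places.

The first gamble pins u(9,999 kr): it must equal 0.81·1 + 0.19·0 = 0.81.
The second indifference gives u(5,595 kr) = 0.37·u(9,999 kr) + 0.63·u(0 kr) = 0.37·0.81 + 0.63·0.00 = 0.2997.

0.30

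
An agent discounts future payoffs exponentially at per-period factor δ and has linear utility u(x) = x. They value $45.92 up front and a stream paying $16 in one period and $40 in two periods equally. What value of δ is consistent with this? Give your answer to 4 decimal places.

Equating present values: 45.92 = 16δ + 40δ².
That is, 40δ² + 16δ − 45.92 = 0, a quadratic in δ.
By the quadratic formula (taking the positive root), δ = (−16 + √7603.20) / 80 ≈ 0.8900.

δ ≈ 0.8900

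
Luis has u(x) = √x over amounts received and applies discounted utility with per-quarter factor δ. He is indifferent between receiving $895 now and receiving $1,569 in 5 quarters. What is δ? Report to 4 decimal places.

Indifference means u(895) = δ^5 · u(1569), so δ^5 = u(895)/u(1569).
Since u(x) = √x, δ^5 = √(895/1569) = 0.75527.
So δ = 0.75527^(1/5) ≈ 0.9454.

δ ≈ 0.9454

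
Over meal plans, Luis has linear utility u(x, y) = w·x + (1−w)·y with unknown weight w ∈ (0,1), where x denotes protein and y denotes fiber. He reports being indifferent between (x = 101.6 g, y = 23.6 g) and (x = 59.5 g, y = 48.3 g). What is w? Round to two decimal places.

Indifference: w·101.6 + (1−w)·23.6 = w·59.5 + (1−w)·48.3.
Rearranging, 42.1·w − 24.7·(1−w) = 0.
Hence w = 24.7/(42.1+24.7) = 24.7/66.8 = 0.37.

w = 0.37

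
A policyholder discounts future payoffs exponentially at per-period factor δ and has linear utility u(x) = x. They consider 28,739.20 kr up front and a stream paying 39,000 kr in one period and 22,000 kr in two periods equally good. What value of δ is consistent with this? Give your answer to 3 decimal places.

δ ≈ 0.560

Present value of the stream is 39000·δ + 22000·δ². Indifference gives 39000δ + 22000δ² = 28739.20.
So 22000δ² + 39000δ − 28739.20 = 0.
By the quadratic formula (taking the positive root), δ = (−39000 + √4050049600.00) / 44000 ≈ 0.560.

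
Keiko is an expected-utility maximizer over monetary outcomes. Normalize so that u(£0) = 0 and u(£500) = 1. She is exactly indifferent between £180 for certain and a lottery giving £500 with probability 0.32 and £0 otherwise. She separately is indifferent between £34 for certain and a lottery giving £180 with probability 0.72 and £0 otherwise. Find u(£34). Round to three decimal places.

0.230

First, u(£180) = 0.32·u(£500) + 0.68·u(£0) = 0.32.
Chaining: u(£34) = 0.72·0.32 + 0.28·0.00 = 0.2304.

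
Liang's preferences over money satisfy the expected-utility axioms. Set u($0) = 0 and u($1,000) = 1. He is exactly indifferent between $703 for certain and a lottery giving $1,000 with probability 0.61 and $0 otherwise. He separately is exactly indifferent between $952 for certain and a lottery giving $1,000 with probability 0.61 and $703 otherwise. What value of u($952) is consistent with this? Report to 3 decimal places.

0.848

First, u($703) = 0.61·u($1,000) + 0.39·u($0) = 0.61.
The second indifference gives u($952) = 0.61·u($1,000) + 0.39·u($703) = 0.61·1.00 + 0.39·0.61 = 0.8479.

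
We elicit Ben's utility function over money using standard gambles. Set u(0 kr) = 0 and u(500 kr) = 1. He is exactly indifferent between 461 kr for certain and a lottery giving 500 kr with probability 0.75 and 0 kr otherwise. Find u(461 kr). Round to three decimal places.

0.750

By the standard-gamble method, u(461 kr) is just the indifference probability on the best outcome: 0.75.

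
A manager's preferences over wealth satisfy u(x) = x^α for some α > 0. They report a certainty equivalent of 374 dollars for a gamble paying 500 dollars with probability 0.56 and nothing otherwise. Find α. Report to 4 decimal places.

α ≈ 1.9969

EU(lottery) = 0.56·500^α + 0.44·0 = 0.56·500^α.
Indifference: 374^α = 0.56·500^α, so (374/500)^α = 0.56.
α = ln(0.56) / ln(374/500) = -0.5798185/-0.2903523 ≈ 1.9969.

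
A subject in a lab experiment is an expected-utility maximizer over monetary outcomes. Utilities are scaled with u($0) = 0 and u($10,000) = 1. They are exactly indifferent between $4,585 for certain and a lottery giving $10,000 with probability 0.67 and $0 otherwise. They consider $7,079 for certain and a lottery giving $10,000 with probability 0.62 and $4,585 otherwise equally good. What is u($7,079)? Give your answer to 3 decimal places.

From the first indifference, u($4,585) = 0.67·u($10,000) + 0.33·u($0) = 0.67·1 + 0.33·0 = 0.67.
Chaining: u($7,079) = 0.62·1.00 + 0.38·0.67 = 0.8746.

0.875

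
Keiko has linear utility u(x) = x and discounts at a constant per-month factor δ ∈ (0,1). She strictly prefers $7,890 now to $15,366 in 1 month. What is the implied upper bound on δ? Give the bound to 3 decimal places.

Comparing present values: 7890 > δ·15366.
So δ < 7890/15366 = 0.51347.

δ < 0.513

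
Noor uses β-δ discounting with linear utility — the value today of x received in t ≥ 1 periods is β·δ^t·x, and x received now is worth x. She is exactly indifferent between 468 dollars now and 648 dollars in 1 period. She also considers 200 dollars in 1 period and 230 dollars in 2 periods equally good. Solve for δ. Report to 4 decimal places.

Both payoffs in the second observation are in the future, so β drops out: δ^1·200 = δ^2·230 ⇒ δ = 200/230 = 0.86957.

δ ≈ 0.8696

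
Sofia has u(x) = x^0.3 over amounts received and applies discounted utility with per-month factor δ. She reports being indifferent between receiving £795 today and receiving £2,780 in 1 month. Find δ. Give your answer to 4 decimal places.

Equating discounted utilities: u(795) = δ·u(2780) ⇒ δ = u(795)/u(2780).
Since u(x) = x^0.3, δ = (795/2780)^0.3 = 0.28597^0.3 = 0.68691.

δ ≈ 0.6869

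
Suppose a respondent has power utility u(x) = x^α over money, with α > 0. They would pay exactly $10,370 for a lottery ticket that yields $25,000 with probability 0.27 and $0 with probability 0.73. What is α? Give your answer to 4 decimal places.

Since u(0) = 0, the lottery's EU is 0.27·25000^α.
Equating: 10370^α = 0.27·25000^α, i.e. 0.4148^α = 0.27.
Take logs: α = ln 0.27 / ln(10370/25000) ≈ 1.487948.

α ≈ 1.4879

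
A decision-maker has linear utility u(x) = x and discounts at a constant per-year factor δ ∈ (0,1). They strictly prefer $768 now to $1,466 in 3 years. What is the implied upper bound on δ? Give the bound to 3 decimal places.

δ < 0.806

The preference means 768 > δ^3·1466.
Dividing by 1466: δ^3 < 0.52387. Both sides are positive, so the cube root keeps the direction.
δ < (768/1466)^(1/3) ≈ 0.806.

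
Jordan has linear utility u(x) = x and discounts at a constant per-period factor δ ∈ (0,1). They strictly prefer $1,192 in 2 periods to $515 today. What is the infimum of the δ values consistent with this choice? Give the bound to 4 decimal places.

δ > 0.6573

The preference means 515 < δ^2·1192.
So δ^2 > 515/1192 = 0.43205; taking the square root of both positive sides preserves the inequality.
δ > (515/1192)^(1/2) ≈ 0.6573.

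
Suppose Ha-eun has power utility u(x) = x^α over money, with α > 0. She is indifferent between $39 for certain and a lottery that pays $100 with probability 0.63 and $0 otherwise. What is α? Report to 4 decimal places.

α ≈ 0.4907

EU(lottery) = 0.63·100^α + 0.37·0 = 0.63·100^α.
Setting u(39) equal to that: 39^α = 0.63·100^α ⇒ (39/100)^α = 0.63.
α = ln(0.63) / ln(39/100) = -0.4620355/-0.9416085 ≈ 0.4907.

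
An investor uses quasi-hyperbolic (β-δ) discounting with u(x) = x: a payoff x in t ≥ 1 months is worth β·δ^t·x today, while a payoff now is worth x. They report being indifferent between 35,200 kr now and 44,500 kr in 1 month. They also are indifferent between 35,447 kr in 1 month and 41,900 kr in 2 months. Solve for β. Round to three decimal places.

β ≈ 0.935

Both payoffs in the second observation are in the future, so β drops out: δ^1·35447 = δ^2·41900 ⇒ δ = 35447/41900 = 0.84599.
Now use the now-vs-future pair: 35200 = β·δ·44500 gives β = 35200/(0.84599·44500) ≈ 0.935.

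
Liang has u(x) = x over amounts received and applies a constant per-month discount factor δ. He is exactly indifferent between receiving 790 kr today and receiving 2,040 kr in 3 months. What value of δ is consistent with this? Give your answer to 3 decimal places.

δ ≈ 0.729

Indifference means u(790) = δ^3 · u(2040), so δ^3 = u(790)/u(2040).
With u(x) = x: δ^3 = 790/2040 = 0.38725.
Taking the cube root: δ = 0.38725^(1/3) ≈ 0.729.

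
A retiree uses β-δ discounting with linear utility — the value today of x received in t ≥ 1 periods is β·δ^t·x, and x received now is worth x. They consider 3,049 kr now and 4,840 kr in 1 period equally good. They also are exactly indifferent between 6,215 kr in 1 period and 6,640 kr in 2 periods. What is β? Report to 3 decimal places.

β ≈ 0.673

From the later pair, β·δ^1·6215 = β·δ^2·6640; dividing through, δ = 6215/6640 = 0.93599.
Substituting δ into 3049 = β·δ·4840: β = 3049/(4530.211) ≈ 0.673.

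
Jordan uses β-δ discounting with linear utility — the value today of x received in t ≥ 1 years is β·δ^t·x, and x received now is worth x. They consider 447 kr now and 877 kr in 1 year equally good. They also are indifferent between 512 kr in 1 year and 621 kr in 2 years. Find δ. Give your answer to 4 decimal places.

From the later pair, β·δ^1·512 = β·δ^2·621; dividing through, δ = 512/621 = 0.82448.

δ ≈ 0.8245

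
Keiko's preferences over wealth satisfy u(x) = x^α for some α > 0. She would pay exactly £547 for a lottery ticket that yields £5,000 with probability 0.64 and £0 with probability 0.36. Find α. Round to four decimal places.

The lottery's expected utility is 0.64·u(5000) + 0.36·u(0) = 0.64·5000^α (since u(0) = 0 for α > 0).
Indifference: 547^α = 0.64·5000^α, so (547/5000)^α = 0.64.
α = ln(0.64) / ln(547/5000) = -0.4462871/-2.2127444 ≈ 0.2017.

α ≈ 0.2017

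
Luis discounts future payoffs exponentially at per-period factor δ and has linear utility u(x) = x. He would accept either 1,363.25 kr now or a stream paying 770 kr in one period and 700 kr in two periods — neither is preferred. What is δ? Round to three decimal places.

The stream is worth 770δ + 700δ² today, so 770δ + 700δ² = 1363.25.
Rearranged: 700δ² + 770δ − 1363.25 = 0.
By the quadratic formula (taking the positive root), δ = (−770 + √4410000.00) / 1400 ≈ 0.950.

δ ≈ 0.950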